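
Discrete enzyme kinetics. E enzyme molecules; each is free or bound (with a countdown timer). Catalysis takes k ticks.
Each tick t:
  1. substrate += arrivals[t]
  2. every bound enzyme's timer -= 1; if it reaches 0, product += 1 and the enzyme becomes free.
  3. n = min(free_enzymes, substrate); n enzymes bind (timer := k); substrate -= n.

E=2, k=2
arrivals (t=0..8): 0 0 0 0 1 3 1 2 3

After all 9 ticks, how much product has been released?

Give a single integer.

Answer: 3

Derivation:
t=0: arr=0 -> substrate=0 bound=0 product=0
t=1: arr=0 -> substrate=0 bound=0 product=0
t=2: arr=0 -> substrate=0 bound=0 product=0
t=3: arr=0 -> substrate=0 bound=0 product=0
t=4: arr=1 -> substrate=0 bound=1 product=0
t=5: arr=3 -> substrate=2 bound=2 product=0
t=6: arr=1 -> substrate=2 bound=2 product=1
t=7: arr=2 -> substrate=3 bound=2 product=2
t=8: arr=3 -> substrate=5 bound=2 product=3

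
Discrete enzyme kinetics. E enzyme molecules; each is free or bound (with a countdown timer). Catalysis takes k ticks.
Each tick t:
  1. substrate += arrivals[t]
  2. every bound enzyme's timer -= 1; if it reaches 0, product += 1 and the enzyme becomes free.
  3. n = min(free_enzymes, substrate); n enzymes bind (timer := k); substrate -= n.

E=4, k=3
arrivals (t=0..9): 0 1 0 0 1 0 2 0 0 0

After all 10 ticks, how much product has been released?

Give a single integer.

Answer: 4

Derivation:
t=0: arr=0 -> substrate=0 bound=0 product=0
t=1: arr=1 -> substrate=0 bound=1 product=0
t=2: arr=0 -> substrate=0 bound=1 product=0
t=3: arr=0 -> substrate=0 bound=1 product=0
t=4: arr=1 -> substrate=0 bound=1 product=1
t=5: arr=0 -> substrate=0 bound=1 product=1
t=6: arr=2 -> substrate=0 bound=3 product=1
t=7: arr=0 -> substrate=0 bound=2 product=2
t=8: arr=0 -> substrate=0 bound=2 product=2
t=9: arr=0 -> substrate=0 bound=0 product=4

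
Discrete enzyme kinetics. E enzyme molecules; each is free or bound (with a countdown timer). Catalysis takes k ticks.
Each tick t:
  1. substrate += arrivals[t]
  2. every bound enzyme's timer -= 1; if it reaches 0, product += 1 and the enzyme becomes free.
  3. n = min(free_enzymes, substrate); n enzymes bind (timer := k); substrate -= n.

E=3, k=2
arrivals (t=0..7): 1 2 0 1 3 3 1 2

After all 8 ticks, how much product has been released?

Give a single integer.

Answer: 7

Derivation:
t=0: arr=1 -> substrate=0 bound=1 product=0
t=1: arr=2 -> substrate=0 bound=3 product=0
t=2: arr=0 -> substrate=0 bound=2 product=1
t=3: arr=1 -> substrate=0 bound=1 product=3
t=4: arr=3 -> substrate=1 bound=3 product=3
t=5: arr=3 -> substrate=3 bound=3 product=4
t=6: arr=1 -> substrate=2 bound=3 product=6
t=7: arr=2 -> substrate=3 bound=3 product=7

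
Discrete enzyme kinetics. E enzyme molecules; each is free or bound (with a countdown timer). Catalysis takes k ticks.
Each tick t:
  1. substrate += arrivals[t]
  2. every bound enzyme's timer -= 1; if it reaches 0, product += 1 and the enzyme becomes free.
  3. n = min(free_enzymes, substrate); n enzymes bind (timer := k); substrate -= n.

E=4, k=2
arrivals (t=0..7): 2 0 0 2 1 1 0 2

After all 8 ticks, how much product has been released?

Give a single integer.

Answer: 6

Derivation:
t=0: arr=2 -> substrate=0 bound=2 product=0
t=1: arr=0 -> substrate=0 bound=2 product=0
t=2: arr=0 -> substrate=0 bound=0 product=2
t=3: arr=2 -> substrate=0 bound=2 product=2
t=4: arr=1 -> substrate=0 bound=3 product=2
t=5: arr=1 -> substrate=0 bound=2 product=4
t=6: arr=0 -> substrate=0 bound=1 product=5
t=7: arr=2 -> substrate=0 bound=2 product=6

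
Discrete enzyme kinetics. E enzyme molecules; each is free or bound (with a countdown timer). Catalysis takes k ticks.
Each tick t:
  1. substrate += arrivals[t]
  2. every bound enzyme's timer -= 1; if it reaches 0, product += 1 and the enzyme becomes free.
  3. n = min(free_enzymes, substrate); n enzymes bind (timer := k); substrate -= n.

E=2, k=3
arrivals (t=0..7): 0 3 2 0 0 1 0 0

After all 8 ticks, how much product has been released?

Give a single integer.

t=0: arr=0 -> substrate=0 bound=0 product=0
t=1: arr=3 -> substrate=1 bound=2 product=0
t=2: arr=2 -> substrate=3 bound=2 product=0
t=3: arr=0 -> substrate=3 bound=2 product=0
t=4: arr=0 -> substrate=1 bound=2 product=2
t=5: arr=1 -> substrate=2 bound=2 product=2
t=6: arr=0 -> substrate=2 bound=2 product=2
t=7: arr=0 -> substrate=0 bound=2 product=4

Answer: 4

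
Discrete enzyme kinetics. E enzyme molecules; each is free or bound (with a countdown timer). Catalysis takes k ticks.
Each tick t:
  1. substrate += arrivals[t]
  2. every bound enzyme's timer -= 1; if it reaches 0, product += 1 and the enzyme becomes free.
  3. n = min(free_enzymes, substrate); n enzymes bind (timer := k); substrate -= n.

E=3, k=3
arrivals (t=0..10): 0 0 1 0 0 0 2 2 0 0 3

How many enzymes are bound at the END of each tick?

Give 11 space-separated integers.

t=0: arr=0 -> substrate=0 bound=0 product=0
t=1: arr=0 -> substrate=0 bound=0 product=0
t=2: arr=1 -> substrate=0 bound=1 product=0
t=3: arr=0 -> substrate=0 bound=1 product=0
t=4: arr=0 -> substrate=0 bound=1 product=0
t=5: arr=0 -> substrate=0 bound=0 product=1
t=6: arr=2 -> substrate=0 bound=2 product=1
t=7: arr=2 -> substrate=1 bound=3 product=1
t=8: arr=0 -> substrate=1 bound=3 product=1
t=9: arr=0 -> substrate=0 bound=2 product=3
t=10: arr=3 -> substrate=1 bound=3 product=4

Answer: 0 0 1 1 1 0 2 3 3 2 3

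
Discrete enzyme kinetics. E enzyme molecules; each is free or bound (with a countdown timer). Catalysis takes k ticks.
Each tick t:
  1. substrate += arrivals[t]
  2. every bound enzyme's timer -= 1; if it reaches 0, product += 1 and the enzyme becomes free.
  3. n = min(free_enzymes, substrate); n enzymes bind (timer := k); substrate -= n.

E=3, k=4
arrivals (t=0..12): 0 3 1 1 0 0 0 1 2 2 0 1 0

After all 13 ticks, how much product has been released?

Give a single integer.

Answer: 6

Derivation:
t=0: arr=0 -> substrate=0 bound=0 product=0
t=1: arr=3 -> substrate=0 bound=3 product=0
t=2: arr=1 -> substrate=1 bound=3 product=0
t=3: arr=1 -> substrate=2 bound=3 product=0
t=4: arr=0 -> substrate=2 bound=3 product=0
t=5: arr=0 -> substrate=0 bound=2 product=3
t=6: arr=0 -> substrate=0 bound=2 product=3
t=7: arr=1 -> substrate=0 bound=3 product=3
t=8: arr=2 -> substrate=2 bound=3 product=3
t=9: arr=2 -> substrate=2 bound=3 product=5
t=10: arr=0 -> substrate=2 bound=3 product=5
t=11: arr=1 -> substrate=2 bound=3 product=6
t=12: arr=0 -> substrate=2 bound=3 product=6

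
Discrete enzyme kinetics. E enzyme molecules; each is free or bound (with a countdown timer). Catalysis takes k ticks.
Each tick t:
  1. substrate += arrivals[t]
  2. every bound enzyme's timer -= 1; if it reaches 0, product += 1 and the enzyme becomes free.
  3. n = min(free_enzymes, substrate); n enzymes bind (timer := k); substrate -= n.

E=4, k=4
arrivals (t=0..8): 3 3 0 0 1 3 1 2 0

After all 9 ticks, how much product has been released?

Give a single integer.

t=0: arr=3 -> substrate=0 bound=3 product=0
t=1: arr=3 -> substrate=2 bound=4 product=0
t=2: arr=0 -> substrate=2 bound=4 product=0
t=3: arr=0 -> substrate=2 bound=4 product=0
t=4: arr=1 -> substrate=0 bound=4 product=3
t=5: arr=3 -> substrate=2 bound=4 product=4
t=6: arr=1 -> substrate=3 bound=4 product=4
t=7: arr=2 -> substrate=5 bound=4 product=4
t=8: arr=0 -> substrate=2 bound=4 product=7

Answer: 7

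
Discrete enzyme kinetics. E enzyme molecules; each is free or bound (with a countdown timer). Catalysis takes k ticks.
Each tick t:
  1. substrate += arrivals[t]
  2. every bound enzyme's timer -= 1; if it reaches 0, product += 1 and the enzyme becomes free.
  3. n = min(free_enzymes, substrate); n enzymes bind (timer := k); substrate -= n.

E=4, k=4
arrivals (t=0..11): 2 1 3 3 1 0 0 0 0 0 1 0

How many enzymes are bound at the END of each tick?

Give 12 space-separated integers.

Answer: 2 3 4 4 4 4 4 4 4 3 3 3

Derivation:
t=0: arr=2 -> substrate=0 bound=2 product=0
t=1: arr=1 -> substrate=0 bound=3 product=0
t=2: arr=3 -> substrate=2 bound=4 product=0
t=3: arr=3 -> substrate=5 bound=4 product=0
t=4: arr=1 -> substrate=4 bound=4 product=2
t=5: arr=0 -> substrate=3 bound=4 product=3
t=6: arr=0 -> substrate=2 bound=4 product=4
t=7: arr=0 -> substrate=2 bound=4 product=4
t=8: arr=0 -> substrate=0 bound=4 product=6
t=9: arr=0 -> substrate=0 bound=3 product=7
t=10: arr=1 -> substrate=0 bound=3 product=8
t=11: arr=0 -> substrate=0 bound=3 product=8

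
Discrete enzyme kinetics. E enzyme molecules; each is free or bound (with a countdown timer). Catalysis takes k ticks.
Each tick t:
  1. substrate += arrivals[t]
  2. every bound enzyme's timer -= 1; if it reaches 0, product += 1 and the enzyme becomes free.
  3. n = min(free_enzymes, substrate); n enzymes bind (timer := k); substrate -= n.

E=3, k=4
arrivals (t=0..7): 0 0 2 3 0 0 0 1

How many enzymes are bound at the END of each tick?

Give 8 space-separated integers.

Answer: 0 0 2 3 3 3 3 3

Derivation:
t=0: arr=0 -> substrate=0 bound=0 product=0
t=1: arr=0 -> substrate=0 bound=0 product=0
t=2: arr=2 -> substrate=0 bound=2 product=0
t=3: arr=3 -> substrate=2 bound=3 product=0
t=4: arr=0 -> substrate=2 bound=3 product=0
t=5: arr=0 -> substrate=2 bound=3 product=0
t=6: arr=0 -> substrate=0 bound=3 product=2
t=7: arr=1 -> substrate=0 bound=3 product=3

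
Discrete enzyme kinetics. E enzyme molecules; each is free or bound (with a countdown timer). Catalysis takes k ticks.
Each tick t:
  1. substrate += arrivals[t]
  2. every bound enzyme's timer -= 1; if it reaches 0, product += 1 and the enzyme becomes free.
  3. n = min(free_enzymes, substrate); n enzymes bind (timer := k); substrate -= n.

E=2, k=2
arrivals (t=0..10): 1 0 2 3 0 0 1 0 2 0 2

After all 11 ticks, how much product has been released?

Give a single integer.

t=0: arr=1 -> substrate=0 bound=1 product=0
t=1: arr=0 -> substrate=0 bound=1 product=0
t=2: arr=2 -> substrate=0 bound=2 product=1
t=3: arr=3 -> substrate=3 bound=2 product=1
t=4: arr=0 -> substrate=1 bound=2 product=3
t=5: arr=0 -> substrate=1 bound=2 product=3
t=6: arr=1 -> substrate=0 bound=2 product=5
t=7: arr=0 -> substrate=0 bound=2 product=5
t=8: arr=2 -> substrate=0 bound=2 product=7
t=9: arr=0 -> substrate=0 bound=2 product=7
t=10: arr=2 -> substrate=0 bound=2 product=9

Answer: 9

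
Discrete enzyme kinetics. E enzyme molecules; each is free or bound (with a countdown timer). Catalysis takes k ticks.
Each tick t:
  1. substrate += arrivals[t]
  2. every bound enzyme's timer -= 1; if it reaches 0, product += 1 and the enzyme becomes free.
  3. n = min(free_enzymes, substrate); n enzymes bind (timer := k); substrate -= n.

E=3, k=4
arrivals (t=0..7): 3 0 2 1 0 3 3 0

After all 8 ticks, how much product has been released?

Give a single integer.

Answer: 3

Derivation:
t=0: arr=3 -> substrate=0 bound=3 product=0
t=1: arr=0 -> substrate=0 bound=3 product=0
t=2: arr=2 -> substrate=2 bound=3 product=0
t=3: arr=1 -> substrate=3 bound=3 product=0
t=4: arr=0 -> substrate=0 bound=3 product=3
t=5: arr=3 -> substrate=3 bound=3 product=3
t=6: arr=3 -> substrate=6 bound=3 product=3
t=7: arr=0 -> substrate=6 bound=3 product=3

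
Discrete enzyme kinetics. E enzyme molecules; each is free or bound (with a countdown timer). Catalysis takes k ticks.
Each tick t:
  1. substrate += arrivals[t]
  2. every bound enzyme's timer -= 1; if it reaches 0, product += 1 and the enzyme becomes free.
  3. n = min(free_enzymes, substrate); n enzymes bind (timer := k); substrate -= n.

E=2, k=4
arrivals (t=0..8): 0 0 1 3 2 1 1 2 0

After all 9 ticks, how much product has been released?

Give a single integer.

Answer: 2

Derivation:
t=0: arr=0 -> substrate=0 bound=0 product=0
t=1: arr=0 -> substrate=0 bound=0 product=0
t=2: arr=1 -> substrate=0 bound=1 product=0
t=3: arr=3 -> substrate=2 bound=2 product=0
t=4: arr=2 -> substrate=4 bound=2 product=0
t=5: arr=1 -> substrate=5 bound=2 product=0
t=6: arr=1 -> substrate=5 bound=2 product=1
t=7: arr=2 -> substrate=6 bound=2 product=2
t=8: arr=0 -> substrate=6 bound=2 product=2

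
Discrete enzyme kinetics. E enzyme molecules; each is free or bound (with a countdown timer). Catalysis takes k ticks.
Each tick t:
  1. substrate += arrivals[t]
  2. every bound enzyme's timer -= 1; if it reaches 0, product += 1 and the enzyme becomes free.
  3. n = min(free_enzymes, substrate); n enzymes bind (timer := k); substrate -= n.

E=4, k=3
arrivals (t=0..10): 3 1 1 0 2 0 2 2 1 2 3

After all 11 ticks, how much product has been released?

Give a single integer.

Answer: 11

Derivation:
t=0: arr=3 -> substrate=0 bound=3 product=0
t=1: arr=1 -> substrate=0 bound=4 product=0
t=2: arr=1 -> substrate=1 bound=4 product=0
t=3: arr=0 -> substrate=0 bound=2 product=3
t=4: arr=2 -> substrate=0 bound=3 product=4
t=5: arr=0 -> substrate=0 bound=3 product=4
t=6: arr=2 -> substrate=0 bound=4 product=5
t=7: arr=2 -> substrate=0 bound=4 product=7
t=8: arr=1 -> substrate=1 bound=4 product=7
t=9: arr=2 -> substrate=1 bound=4 product=9
t=10: arr=3 -> substrate=2 bound=4 product=11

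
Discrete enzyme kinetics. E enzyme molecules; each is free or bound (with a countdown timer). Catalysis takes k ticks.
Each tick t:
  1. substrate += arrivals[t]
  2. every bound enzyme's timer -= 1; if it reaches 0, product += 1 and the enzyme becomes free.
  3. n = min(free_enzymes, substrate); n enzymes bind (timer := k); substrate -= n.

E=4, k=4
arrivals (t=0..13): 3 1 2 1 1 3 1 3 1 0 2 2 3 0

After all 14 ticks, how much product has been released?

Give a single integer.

Answer: 12

Derivation:
t=0: arr=3 -> substrate=0 bound=3 product=0
t=1: arr=1 -> substrate=0 bound=4 product=0
t=2: arr=2 -> substrate=2 bound=4 product=0
t=3: arr=1 -> substrate=3 bound=4 product=0
t=4: arr=1 -> substrate=1 bound=4 product=3
t=5: arr=3 -> substrate=3 bound=4 product=4
t=6: arr=1 -> substrate=4 bound=4 product=4
t=7: arr=3 -> substrate=7 bound=4 product=4
t=8: arr=1 -> substrate=5 bound=4 product=7
t=9: arr=0 -> substrate=4 bound=4 product=8
t=10: arr=2 -> substrate=6 bound=4 product=8
t=11: arr=2 -> substrate=8 bound=4 product=8
t=12: arr=3 -> substrate=8 bound=4 product=11
t=13: arr=0 -> substrate=7 bound=4 product=12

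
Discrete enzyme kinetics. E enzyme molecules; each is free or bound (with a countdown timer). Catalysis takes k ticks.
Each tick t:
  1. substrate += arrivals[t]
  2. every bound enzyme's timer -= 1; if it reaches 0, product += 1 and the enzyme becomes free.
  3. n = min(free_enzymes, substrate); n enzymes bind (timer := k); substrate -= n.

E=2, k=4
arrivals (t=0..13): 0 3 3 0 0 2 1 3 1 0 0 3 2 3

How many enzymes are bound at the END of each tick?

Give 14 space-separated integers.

t=0: arr=0 -> substrate=0 bound=0 product=0
t=1: arr=3 -> substrate=1 bound=2 product=0
t=2: arr=3 -> substrate=4 bound=2 product=0
t=3: arr=0 -> substrate=4 bound=2 product=0
t=4: arr=0 -> substrate=4 bound=2 product=0
t=5: arr=2 -> substrate=4 bound=2 product=2
t=6: arr=1 -> substrate=5 bound=2 product=2
t=7: arr=3 -> substrate=8 bound=2 product=2
t=8: arr=1 -> substrate=9 bound=2 product=2
t=9: arr=0 -> substrate=7 bound=2 product=4
t=10: arr=0 -> substrate=7 bound=2 product=4
t=11: arr=3 -> substrate=10 bound=2 product=4
t=12: arr=2 -> substrate=12 bound=2 product=4
t=13: arr=3 -> substrate=13 bound=2 product=6

Answer: 0 2 2 2 2 2 2 2 2 2 2 2 2 2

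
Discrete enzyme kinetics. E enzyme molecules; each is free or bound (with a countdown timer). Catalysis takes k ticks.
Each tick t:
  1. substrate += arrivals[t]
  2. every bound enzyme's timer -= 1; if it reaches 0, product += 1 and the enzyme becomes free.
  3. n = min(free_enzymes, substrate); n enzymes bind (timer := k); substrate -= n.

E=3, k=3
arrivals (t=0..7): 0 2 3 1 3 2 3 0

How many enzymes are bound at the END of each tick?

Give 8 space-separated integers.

Answer: 0 2 3 3 3 3 3 3

Derivation:
t=0: arr=0 -> substrate=0 bound=0 product=0
t=1: arr=2 -> substrate=0 bound=2 product=0
t=2: arr=3 -> substrate=2 bound=3 product=0
t=3: arr=1 -> substrate=3 bound=3 product=0
t=4: arr=3 -> substrate=4 bound=3 product=2
t=5: arr=2 -> substrate=5 bound=3 product=3
t=6: arr=3 -> substrate=8 bound=3 product=3
t=7: arr=0 -> substrate=6 bound=3 product=5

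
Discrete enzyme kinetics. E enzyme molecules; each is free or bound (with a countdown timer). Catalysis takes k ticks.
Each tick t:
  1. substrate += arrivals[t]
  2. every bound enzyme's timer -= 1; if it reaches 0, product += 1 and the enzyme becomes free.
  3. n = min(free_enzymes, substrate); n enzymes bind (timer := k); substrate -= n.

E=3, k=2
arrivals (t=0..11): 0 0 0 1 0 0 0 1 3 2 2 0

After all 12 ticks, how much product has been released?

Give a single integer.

t=0: arr=0 -> substrate=0 bound=0 product=0
t=1: arr=0 -> substrate=0 bound=0 product=0
t=2: arr=0 -> substrate=0 bound=0 product=0
t=3: arr=1 -> substrate=0 bound=1 product=0
t=4: arr=0 -> substrate=0 bound=1 product=0
t=5: arr=0 -> substrate=0 bound=0 product=1
t=6: arr=0 -> substrate=0 bound=0 product=1
t=7: arr=1 -> substrate=0 bound=1 product=1
t=8: arr=3 -> substrate=1 bound=3 product=1
t=9: arr=2 -> substrate=2 bound=3 product=2
t=10: arr=2 -> substrate=2 bound=3 product=4
t=11: arr=0 -> substrate=1 bound=3 product=5

Answer: 5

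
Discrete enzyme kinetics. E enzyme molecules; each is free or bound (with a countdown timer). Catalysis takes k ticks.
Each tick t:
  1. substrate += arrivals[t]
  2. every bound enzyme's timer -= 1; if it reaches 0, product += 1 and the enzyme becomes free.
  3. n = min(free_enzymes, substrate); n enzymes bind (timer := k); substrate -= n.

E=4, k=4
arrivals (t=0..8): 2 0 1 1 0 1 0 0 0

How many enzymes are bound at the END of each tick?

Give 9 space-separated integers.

t=0: arr=2 -> substrate=0 bound=2 product=0
t=1: arr=0 -> substrate=0 bound=2 product=0
t=2: arr=1 -> substrate=0 bound=3 product=0
t=3: arr=1 -> substrate=0 bound=4 product=0
t=4: arr=0 -> substrate=0 bound=2 product=2
t=5: arr=1 -> substrate=0 bound=3 product=2
t=6: arr=0 -> substrate=0 bound=2 product=3
t=7: arr=0 -> substrate=0 bound=1 product=4
t=8: arr=0 -> substrate=0 bound=1 product=4

Answer: 2 2 3 4 2 3 2 1 1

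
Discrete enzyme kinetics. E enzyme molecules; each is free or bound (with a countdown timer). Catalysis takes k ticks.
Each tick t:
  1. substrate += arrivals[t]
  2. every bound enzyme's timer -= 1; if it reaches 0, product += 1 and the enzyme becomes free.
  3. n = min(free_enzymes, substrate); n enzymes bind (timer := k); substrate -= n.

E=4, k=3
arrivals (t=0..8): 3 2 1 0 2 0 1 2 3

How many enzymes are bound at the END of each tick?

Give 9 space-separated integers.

Answer: 3 4 4 3 4 4 3 3 4

Derivation:
t=0: arr=3 -> substrate=0 bound=3 product=0
t=1: arr=2 -> substrate=1 bound=4 product=0
t=2: arr=1 -> substrate=2 bound=4 product=0
t=3: arr=0 -> substrate=0 bound=3 product=3
t=4: arr=2 -> substrate=0 bound=4 product=4
t=5: arr=0 -> substrate=0 bound=4 product=4
t=6: arr=1 -> substrate=0 bound=3 product=6
t=7: arr=2 -> substrate=0 bound=3 product=8
t=8: arr=3 -> substrate=2 bound=4 product=8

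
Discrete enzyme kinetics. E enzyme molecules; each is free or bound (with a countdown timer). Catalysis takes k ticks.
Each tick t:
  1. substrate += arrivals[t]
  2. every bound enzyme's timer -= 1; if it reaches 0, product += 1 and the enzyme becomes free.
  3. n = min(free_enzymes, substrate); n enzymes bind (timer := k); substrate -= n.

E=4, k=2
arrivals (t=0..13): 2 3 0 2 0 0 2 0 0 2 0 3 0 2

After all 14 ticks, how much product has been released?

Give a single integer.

Answer: 14

Derivation:
t=0: arr=2 -> substrate=0 bound=2 product=0
t=1: arr=3 -> substrate=1 bound=4 product=0
t=2: arr=0 -> substrate=0 bound=3 product=2
t=3: arr=2 -> substrate=0 bound=3 product=4
t=4: arr=0 -> substrate=0 bound=2 product=5
t=5: arr=0 -> substrate=0 bound=0 product=7
t=6: arr=2 -> substrate=0 bound=2 product=7
t=7: arr=0 -> substrate=0 bound=2 product=7
t=8: arr=0 -> substrate=0 bound=0 product=9
t=9: arr=2 -> substrate=0 bound=2 product=9
t=10: arr=0 -> substrate=0 bound=2 product=9
t=11: arr=3 -> substrate=0 bound=3 product=11
t=12: arr=0 -> substrate=0 bound=3 product=11
t=13: arr=2 -> substrate=0 bound=2 product=14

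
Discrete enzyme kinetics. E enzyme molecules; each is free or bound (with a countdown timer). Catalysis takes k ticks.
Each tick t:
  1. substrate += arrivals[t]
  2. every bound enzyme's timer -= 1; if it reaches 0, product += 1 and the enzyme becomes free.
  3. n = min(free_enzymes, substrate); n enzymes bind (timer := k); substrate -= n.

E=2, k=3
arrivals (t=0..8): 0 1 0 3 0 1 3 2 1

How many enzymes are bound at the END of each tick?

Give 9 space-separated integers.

Answer: 0 1 1 2 2 2 2 2 2

Derivation:
t=0: arr=0 -> substrate=0 bound=0 product=0
t=1: arr=1 -> substrate=0 bound=1 product=0
t=2: arr=0 -> substrate=0 bound=1 product=0
t=3: arr=3 -> substrate=2 bound=2 product=0
t=4: arr=0 -> substrate=1 bound=2 product=1
t=5: arr=1 -> substrate=2 bound=2 product=1
t=6: arr=3 -> substrate=4 bound=2 product=2
t=7: arr=2 -> substrate=5 bound=2 product=3
t=8: arr=1 -> substrate=6 bound=2 product=3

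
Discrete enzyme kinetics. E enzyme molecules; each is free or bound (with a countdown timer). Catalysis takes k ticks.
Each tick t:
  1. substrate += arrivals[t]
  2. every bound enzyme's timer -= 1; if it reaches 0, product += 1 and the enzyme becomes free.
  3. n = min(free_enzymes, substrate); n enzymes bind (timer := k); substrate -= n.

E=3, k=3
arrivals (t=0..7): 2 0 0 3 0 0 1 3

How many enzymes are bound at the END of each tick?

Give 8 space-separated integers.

t=0: arr=2 -> substrate=0 bound=2 product=0
t=1: arr=0 -> substrate=0 bound=2 product=0
t=2: arr=0 -> substrate=0 bound=2 product=0
t=3: arr=3 -> substrate=0 bound=3 product=2
t=4: arr=0 -> substrate=0 bound=3 product=2
t=5: arr=0 -> substrate=0 bound=3 product=2
t=6: arr=1 -> substrate=0 bound=1 product=5
t=7: arr=3 -> substrate=1 bound=3 product=5

Answer: 2 2 2 3 3 3 1 3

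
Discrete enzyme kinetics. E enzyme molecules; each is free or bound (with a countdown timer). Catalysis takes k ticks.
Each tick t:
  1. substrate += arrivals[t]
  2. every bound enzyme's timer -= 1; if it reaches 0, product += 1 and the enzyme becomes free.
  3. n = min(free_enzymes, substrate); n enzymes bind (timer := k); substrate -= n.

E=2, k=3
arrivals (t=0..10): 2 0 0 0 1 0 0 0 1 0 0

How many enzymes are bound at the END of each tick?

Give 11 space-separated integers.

Answer: 2 2 2 0 1 1 1 0 1 1 1

Derivation:
t=0: arr=2 -> substrate=0 bound=2 product=0
t=1: arr=0 -> substrate=0 bound=2 product=0
t=2: arr=0 -> substrate=0 bound=2 product=0
t=3: arr=0 -> substrate=0 bound=0 product=2
t=4: arr=1 -> substrate=0 bound=1 product=2
t=5: arr=0 -> substrate=0 bound=1 product=2
t=6: arr=0 -> substrate=0 bound=1 product=2
t=7: arr=0 -> substrate=0 bound=0 product=3
t=8: arr=1 -> substrate=0 bound=1 product=3
t=9: arr=0 -> substrate=0 bound=1 product=3
t=10: arr=0 -> substrate=0 bound=1 product=3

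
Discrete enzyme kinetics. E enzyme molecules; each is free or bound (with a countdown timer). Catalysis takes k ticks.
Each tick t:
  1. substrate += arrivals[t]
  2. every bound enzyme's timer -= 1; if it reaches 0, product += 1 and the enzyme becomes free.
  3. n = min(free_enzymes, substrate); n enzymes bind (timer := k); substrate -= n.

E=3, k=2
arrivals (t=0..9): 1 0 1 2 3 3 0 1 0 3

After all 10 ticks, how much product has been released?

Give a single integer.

Answer: 10

Derivation:
t=0: arr=1 -> substrate=0 bound=1 product=0
t=1: arr=0 -> substrate=0 bound=1 product=0
t=2: arr=1 -> substrate=0 bound=1 product=1
t=3: arr=2 -> substrate=0 bound=3 product=1
t=4: arr=3 -> substrate=2 bound=3 product=2
t=5: arr=3 -> substrate=3 bound=3 product=4
t=6: arr=0 -> substrate=2 bound=3 product=5
t=7: arr=1 -> substrate=1 bound=3 product=7
t=8: arr=0 -> substrate=0 bound=3 product=8
t=9: arr=3 -> substrate=1 bound=3 product=10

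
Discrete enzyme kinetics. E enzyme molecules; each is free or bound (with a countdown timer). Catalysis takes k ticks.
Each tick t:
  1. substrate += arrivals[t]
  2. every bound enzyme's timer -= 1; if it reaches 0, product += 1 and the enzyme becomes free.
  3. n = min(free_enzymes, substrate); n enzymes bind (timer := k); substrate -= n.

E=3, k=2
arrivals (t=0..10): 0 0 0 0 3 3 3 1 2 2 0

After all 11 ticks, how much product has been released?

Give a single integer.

Answer: 9

Derivation:
t=0: arr=0 -> substrate=0 bound=0 product=0
t=1: arr=0 -> substrate=0 bound=0 product=0
t=2: arr=0 -> substrate=0 bound=0 product=0
t=3: arr=0 -> substrate=0 bound=0 product=0
t=4: arr=3 -> substrate=0 bound=3 product=0
t=5: arr=3 -> substrate=3 bound=3 product=0
t=6: arr=3 -> substrate=3 bound=3 product=3
t=7: arr=1 -> substrate=4 bound=3 product=3
t=8: arr=2 -> substrate=3 bound=3 product=6
t=9: arr=2 -> substrate=5 bound=3 product=6
t=10: arr=0 -> substrate=2 bound=3 product=9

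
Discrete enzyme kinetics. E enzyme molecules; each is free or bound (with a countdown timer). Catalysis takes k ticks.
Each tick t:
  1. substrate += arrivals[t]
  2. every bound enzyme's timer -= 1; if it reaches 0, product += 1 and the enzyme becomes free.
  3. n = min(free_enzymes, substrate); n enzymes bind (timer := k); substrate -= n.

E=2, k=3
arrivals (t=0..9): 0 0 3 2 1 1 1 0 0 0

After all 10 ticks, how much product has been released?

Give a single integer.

Answer: 4

Derivation:
t=0: arr=0 -> substrate=0 bound=0 product=0
t=1: arr=0 -> substrate=0 bound=0 product=0
t=2: arr=3 -> substrate=1 bound=2 product=0
t=3: arr=2 -> substrate=3 bound=2 product=0
t=4: arr=1 -> substrate=4 bound=2 product=0
t=5: arr=1 -> substrate=3 bound=2 product=2
t=6: arr=1 -> substrate=4 bound=2 product=2
t=7: arr=0 -> substrate=4 bound=2 product=2
t=8: arr=0 -> substrate=2 bound=2 product=4
t=9: arr=0 -> substrate=2 bound=2 product=4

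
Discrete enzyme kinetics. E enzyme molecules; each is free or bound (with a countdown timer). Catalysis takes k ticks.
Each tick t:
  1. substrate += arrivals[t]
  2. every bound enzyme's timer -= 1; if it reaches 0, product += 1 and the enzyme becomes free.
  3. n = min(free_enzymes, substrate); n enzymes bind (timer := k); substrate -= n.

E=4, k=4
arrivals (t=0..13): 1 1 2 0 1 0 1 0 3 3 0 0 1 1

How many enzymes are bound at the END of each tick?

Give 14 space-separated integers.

t=0: arr=1 -> substrate=0 bound=1 product=0
t=1: arr=1 -> substrate=0 bound=2 product=0
t=2: arr=2 -> substrate=0 bound=4 product=0
t=3: arr=0 -> substrate=0 bound=4 product=0
t=4: arr=1 -> substrate=0 bound=4 product=1
t=5: arr=0 -> substrate=0 bound=3 product=2
t=6: arr=1 -> substrate=0 bound=2 product=4
t=7: arr=0 -> substrate=0 bound=2 product=4
t=8: arr=3 -> substrate=0 bound=4 product=5
t=9: arr=3 -> substrate=3 bound=4 product=5
t=10: arr=0 -> substrate=2 bound=4 product=6
t=11: arr=0 -> substrate=2 bound=4 product=6
t=12: arr=1 -> substrate=0 bound=4 product=9
t=13: arr=1 -> substrate=1 bound=4 product=9

Answer: 1 2 4 4 4 3 2 2 4 4 4 4 4 4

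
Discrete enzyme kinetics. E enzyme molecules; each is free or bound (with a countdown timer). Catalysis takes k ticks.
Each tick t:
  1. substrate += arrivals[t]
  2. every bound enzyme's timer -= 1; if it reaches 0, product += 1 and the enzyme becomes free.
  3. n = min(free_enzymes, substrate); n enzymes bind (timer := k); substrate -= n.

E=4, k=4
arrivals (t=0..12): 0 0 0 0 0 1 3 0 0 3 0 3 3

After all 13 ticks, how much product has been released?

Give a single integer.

t=0: arr=0 -> substrate=0 bound=0 product=0
t=1: arr=0 -> substrate=0 bound=0 product=0
t=2: arr=0 -> substrate=0 bound=0 product=0
t=3: arr=0 -> substrate=0 bound=0 product=0
t=4: arr=0 -> substrate=0 bound=0 product=0
t=5: arr=1 -> substrate=0 bound=1 product=0
t=6: arr=3 -> substrate=0 bound=4 product=0
t=7: arr=0 -> substrate=0 bound=4 product=0
t=8: arr=0 -> substrate=0 bound=4 product=0
t=9: arr=3 -> substrate=2 bound=4 product=1
t=10: arr=0 -> substrate=0 bound=3 product=4
t=11: arr=3 -> substrate=2 bound=4 product=4
t=12: arr=3 -> substrate=5 bound=4 product=4

Answer: 4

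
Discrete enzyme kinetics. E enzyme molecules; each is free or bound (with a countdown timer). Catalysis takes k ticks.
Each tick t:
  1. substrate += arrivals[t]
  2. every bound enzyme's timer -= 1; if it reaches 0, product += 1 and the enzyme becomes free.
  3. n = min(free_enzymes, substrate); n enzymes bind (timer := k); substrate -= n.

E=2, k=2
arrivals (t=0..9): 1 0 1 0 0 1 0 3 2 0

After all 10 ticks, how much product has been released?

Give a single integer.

Answer: 5

Derivation:
t=0: arr=1 -> substrate=0 bound=1 product=0
t=1: arr=0 -> substrate=0 bound=1 product=0
t=2: arr=1 -> substrate=0 bound=1 product=1
t=3: arr=0 -> substrate=0 bound=1 product=1
t=4: arr=0 -> substrate=0 bound=0 product=2
t=5: arr=1 -> substrate=0 bound=1 product=2
t=6: arr=0 -> substrate=0 bound=1 product=2
t=7: arr=3 -> substrate=1 bound=2 product=3
t=8: arr=2 -> substrate=3 bound=2 product=3
t=9: arr=0 -> substrate=1 bound=2 product=5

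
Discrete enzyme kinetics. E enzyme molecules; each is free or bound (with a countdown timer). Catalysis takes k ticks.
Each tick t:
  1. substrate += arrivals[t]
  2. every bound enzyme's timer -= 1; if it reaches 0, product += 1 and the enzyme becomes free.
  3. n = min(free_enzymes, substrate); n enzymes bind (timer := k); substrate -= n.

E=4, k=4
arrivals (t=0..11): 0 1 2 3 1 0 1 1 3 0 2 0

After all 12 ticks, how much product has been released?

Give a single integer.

t=0: arr=0 -> substrate=0 bound=0 product=0
t=1: arr=1 -> substrate=0 bound=1 product=0
t=2: arr=2 -> substrate=0 bound=3 product=0
t=3: arr=3 -> substrate=2 bound=4 product=0
t=4: arr=1 -> substrate=3 bound=4 product=0
t=5: arr=0 -> substrate=2 bound=4 product=1
t=6: arr=1 -> substrate=1 bound=4 product=3
t=7: arr=1 -> substrate=1 bound=4 product=4
t=8: arr=3 -> substrate=4 bound=4 product=4
t=9: arr=0 -> substrate=3 bound=4 product=5
t=10: arr=2 -> substrate=3 bound=4 product=7
t=11: arr=0 -> substrate=2 bound=4 product=8

Answer: 8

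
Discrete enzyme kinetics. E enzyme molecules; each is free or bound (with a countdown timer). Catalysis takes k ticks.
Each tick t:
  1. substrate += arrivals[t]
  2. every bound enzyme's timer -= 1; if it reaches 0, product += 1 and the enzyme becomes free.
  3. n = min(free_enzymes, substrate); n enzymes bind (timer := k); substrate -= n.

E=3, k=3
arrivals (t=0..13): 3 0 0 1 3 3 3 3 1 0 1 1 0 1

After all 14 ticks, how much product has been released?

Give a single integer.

t=0: arr=3 -> substrate=0 bound=3 product=0
t=1: arr=0 -> substrate=0 bound=3 product=0
t=2: arr=0 -> substrate=0 bound=3 product=0
t=3: arr=1 -> substrate=0 bound=1 product=3
t=4: arr=3 -> substrate=1 bound=3 product=3
t=5: arr=3 -> substrate=4 bound=3 product=3
t=6: arr=3 -> substrate=6 bound=3 product=4
t=7: arr=3 -> substrate=7 bound=3 product=6
t=8: arr=1 -> substrate=8 bound=3 product=6
t=9: arr=0 -> substrate=7 bound=3 product=7
t=10: arr=1 -> substrate=6 bound=3 product=9
t=11: arr=1 -> substrate=7 bound=3 product=9
t=12: arr=0 -> substrate=6 bound=3 product=10
t=13: arr=1 -> substrate=5 bound=3 product=12

Answer: 12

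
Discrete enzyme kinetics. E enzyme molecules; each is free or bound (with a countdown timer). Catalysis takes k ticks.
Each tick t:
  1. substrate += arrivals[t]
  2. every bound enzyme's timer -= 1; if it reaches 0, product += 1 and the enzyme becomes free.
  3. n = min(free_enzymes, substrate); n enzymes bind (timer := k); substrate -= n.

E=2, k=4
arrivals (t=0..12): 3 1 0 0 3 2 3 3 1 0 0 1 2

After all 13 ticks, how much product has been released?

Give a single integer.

t=0: arr=3 -> substrate=1 bound=2 product=0
t=1: arr=1 -> substrate=2 bound=2 product=0
t=2: arr=0 -> substrate=2 bound=2 product=0
t=3: arr=0 -> substrate=2 bound=2 product=0
t=4: arr=3 -> substrate=3 bound=2 product=2
t=5: arr=2 -> substrate=5 bound=2 product=2
t=6: arr=3 -> substrate=8 bound=2 product=2
t=7: arr=3 -> substrate=11 bound=2 product=2
t=8: arr=1 -> substrate=10 bound=2 product=4
t=9: arr=0 -> substrate=10 bound=2 product=4
t=10: arr=0 -> substrate=10 bound=2 product=4
t=11: arr=1 -> substrate=11 bound=2 product=4
t=12: arr=2 -> substrate=11 bound=2 product=6

Answer: 6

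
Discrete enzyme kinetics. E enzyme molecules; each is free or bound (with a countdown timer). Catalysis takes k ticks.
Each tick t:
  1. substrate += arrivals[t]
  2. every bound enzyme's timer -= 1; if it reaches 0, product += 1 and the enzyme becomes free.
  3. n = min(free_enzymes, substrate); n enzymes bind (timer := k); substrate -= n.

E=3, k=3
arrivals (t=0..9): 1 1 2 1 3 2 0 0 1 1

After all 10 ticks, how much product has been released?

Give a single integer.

Answer: 7

Derivation:
t=0: arr=1 -> substrate=0 bound=1 product=0
t=1: arr=1 -> substrate=0 bound=2 product=0
t=2: arr=2 -> substrate=1 bound=3 product=0
t=3: arr=1 -> substrate=1 bound=3 product=1
t=4: arr=3 -> substrate=3 bound=3 product=2
t=5: arr=2 -> substrate=4 bound=3 product=3
t=6: arr=0 -> substrate=3 bound=3 product=4
t=7: arr=0 -> substrate=2 bound=3 product=5
t=8: arr=1 -> substrate=2 bound=3 product=6
t=9: arr=1 -> substrate=2 bound=3 product=7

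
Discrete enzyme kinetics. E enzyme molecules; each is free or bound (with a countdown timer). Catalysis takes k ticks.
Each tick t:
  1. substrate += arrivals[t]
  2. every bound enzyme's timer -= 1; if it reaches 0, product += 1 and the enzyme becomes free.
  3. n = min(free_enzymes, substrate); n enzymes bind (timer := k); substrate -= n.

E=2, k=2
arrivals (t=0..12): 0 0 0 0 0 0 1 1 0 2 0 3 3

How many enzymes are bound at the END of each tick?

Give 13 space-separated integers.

t=0: arr=0 -> substrate=0 bound=0 product=0
t=1: arr=0 -> substrate=0 bound=0 product=0
t=2: arr=0 -> substrate=0 bound=0 product=0
t=3: arr=0 -> substrate=0 bound=0 product=0
t=4: arr=0 -> substrate=0 bound=0 product=0
t=5: arr=0 -> substrate=0 bound=0 product=0
t=6: arr=1 -> substrate=0 bound=1 product=0
t=7: arr=1 -> substrate=0 bound=2 product=0
t=8: arr=0 -> substrate=0 bound=1 product=1
t=9: arr=2 -> substrate=0 bound=2 product=2
t=10: arr=0 -> substrate=0 bound=2 product=2
t=11: arr=3 -> substrate=1 bound=2 product=4
t=12: arr=3 -> substrate=4 bound=2 product=4

Answer: 0 0 0 0 0 0 1 2 1 2 2 2 2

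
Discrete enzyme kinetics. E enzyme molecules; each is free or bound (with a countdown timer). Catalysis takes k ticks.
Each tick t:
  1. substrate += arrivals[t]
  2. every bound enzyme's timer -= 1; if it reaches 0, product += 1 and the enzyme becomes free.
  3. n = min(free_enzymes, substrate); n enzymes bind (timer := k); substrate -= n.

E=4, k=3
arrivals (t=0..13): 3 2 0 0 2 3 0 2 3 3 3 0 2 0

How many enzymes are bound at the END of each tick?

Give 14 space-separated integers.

Answer: 3 4 4 2 3 4 4 4 4 4 4 4 4 4

Derivation:
t=0: arr=3 -> substrate=0 bound=3 product=0
t=1: arr=2 -> substrate=1 bound=4 product=0
t=2: arr=0 -> substrate=1 bound=4 product=0
t=3: arr=0 -> substrate=0 bound=2 product=3
t=4: arr=2 -> substrate=0 bound=3 product=4
t=5: arr=3 -> substrate=2 bound=4 product=4
t=6: arr=0 -> substrate=1 bound=4 product=5
t=7: arr=2 -> substrate=1 bound=4 product=7
t=8: arr=3 -> substrate=3 bound=4 product=8
t=9: arr=3 -> substrate=5 bound=4 product=9
t=10: arr=3 -> substrate=6 bound=4 product=11
t=11: arr=0 -> substrate=5 bound=4 product=12
t=12: arr=2 -> substrate=6 bound=4 product=13
t=13: arr=0 -> substrate=4 bound=4 product=15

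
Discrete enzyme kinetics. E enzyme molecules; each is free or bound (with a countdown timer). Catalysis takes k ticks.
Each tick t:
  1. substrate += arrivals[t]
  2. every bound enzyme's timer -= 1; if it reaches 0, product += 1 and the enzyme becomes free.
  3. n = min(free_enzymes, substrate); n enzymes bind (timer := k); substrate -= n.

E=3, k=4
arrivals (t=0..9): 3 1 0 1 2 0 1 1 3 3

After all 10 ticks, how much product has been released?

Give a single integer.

Answer: 6

Derivation:
t=0: arr=3 -> substrate=0 bound=3 product=0
t=1: arr=1 -> substrate=1 bound=3 product=0
t=2: arr=0 -> substrate=1 bound=3 product=0
t=3: arr=1 -> substrate=2 bound=3 product=0
t=4: arr=2 -> substrate=1 bound=3 product=3
t=5: arr=0 -> substrate=1 bound=3 product=3
t=6: arr=1 -> substrate=2 bound=3 product=3
t=7: arr=1 -> substrate=3 bound=3 product=3
t=8: arr=3 -> substrate=3 bound=3 product=6
t=9: arr=3 -> substrate=6 bound=3 product=6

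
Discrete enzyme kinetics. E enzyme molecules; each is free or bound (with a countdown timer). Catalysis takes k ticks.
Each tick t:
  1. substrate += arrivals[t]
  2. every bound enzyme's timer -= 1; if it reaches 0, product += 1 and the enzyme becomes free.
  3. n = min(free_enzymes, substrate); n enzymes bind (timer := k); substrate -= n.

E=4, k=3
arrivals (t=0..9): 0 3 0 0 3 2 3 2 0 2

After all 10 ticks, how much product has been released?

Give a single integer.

t=0: arr=0 -> substrate=0 bound=0 product=0
t=1: arr=3 -> substrate=0 bound=3 product=0
t=2: arr=0 -> substrate=0 bound=3 product=0
t=3: arr=0 -> substrate=0 bound=3 product=0
t=4: arr=3 -> substrate=0 bound=3 product=3
t=5: arr=2 -> substrate=1 bound=4 product=3
t=6: arr=3 -> substrate=4 bound=4 product=3
t=7: arr=2 -> substrate=3 bound=4 product=6
t=8: arr=0 -> substrate=2 bound=4 product=7
t=9: arr=2 -> substrate=4 bound=4 product=7

Answer: 7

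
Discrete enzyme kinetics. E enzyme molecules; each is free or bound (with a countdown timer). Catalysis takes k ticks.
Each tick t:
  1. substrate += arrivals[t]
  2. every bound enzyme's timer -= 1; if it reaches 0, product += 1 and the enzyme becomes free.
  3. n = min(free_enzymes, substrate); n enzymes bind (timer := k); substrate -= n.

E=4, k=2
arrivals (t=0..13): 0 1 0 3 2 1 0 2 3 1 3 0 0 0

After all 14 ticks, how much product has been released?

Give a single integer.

t=0: arr=0 -> substrate=0 bound=0 product=0
t=1: arr=1 -> substrate=0 bound=1 product=0
t=2: arr=0 -> substrate=0 bound=1 product=0
t=3: arr=3 -> substrate=0 bound=3 product=1
t=4: arr=2 -> substrate=1 bound=4 product=1
t=5: arr=1 -> substrate=0 bound=3 product=4
t=6: arr=0 -> substrate=0 bound=2 product=5
t=7: arr=2 -> substrate=0 bound=2 product=7
t=8: arr=3 -> substrate=1 bound=4 product=7
t=9: arr=1 -> substrate=0 bound=4 product=9
t=10: arr=3 -> substrate=1 bound=4 product=11
t=11: arr=0 -> substrate=0 bound=3 product=13
t=12: arr=0 -> substrate=0 bound=1 product=15
t=13: arr=0 -> substrate=0 bound=0 product=16

Answer: 16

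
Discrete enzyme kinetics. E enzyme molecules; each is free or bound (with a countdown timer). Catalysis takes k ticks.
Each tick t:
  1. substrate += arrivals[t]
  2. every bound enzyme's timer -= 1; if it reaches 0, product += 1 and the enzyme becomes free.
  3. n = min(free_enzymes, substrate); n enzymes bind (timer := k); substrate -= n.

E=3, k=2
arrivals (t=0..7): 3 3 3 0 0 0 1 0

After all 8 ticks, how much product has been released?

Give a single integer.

Answer: 9

Derivation:
t=0: arr=3 -> substrate=0 bound=3 product=0
t=1: arr=3 -> substrate=3 bound=3 product=0
t=2: arr=3 -> substrate=3 bound=3 product=3
t=3: arr=0 -> substrate=3 bound=3 product=3
t=4: arr=0 -> substrate=0 bound=3 product=6
t=5: arr=0 -> substrate=0 bound=3 product=6
t=6: arr=1 -> substrate=0 bound=1 product=9
t=7: arr=0 -> substrate=0 bound=1 product=9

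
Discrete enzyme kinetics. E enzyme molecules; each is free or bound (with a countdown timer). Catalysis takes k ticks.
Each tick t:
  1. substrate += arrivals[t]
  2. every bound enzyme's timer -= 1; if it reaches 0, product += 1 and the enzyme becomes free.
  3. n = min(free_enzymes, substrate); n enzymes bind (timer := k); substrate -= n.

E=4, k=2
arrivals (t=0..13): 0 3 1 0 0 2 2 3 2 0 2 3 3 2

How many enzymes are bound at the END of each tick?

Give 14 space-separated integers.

Answer: 0 3 4 1 0 2 4 4 4 3 3 4 4 4

Derivation:
t=0: arr=0 -> substrate=0 bound=0 product=0
t=1: arr=3 -> substrate=0 bound=3 product=0
t=2: arr=1 -> substrate=0 bound=4 product=0
t=3: arr=0 -> substrate=0 bound=1 product=3
t=4: arr=0 -> substrate=0 bound=0 product=4
t=5: arr=2 -> substrate=0 bound=2 product=4
t=6: arr=2 -> substrate=0 bound=4 product=4
t=7: arr=3 -> substrate=1 bound=4 product=6
t=8: arr=2 -> substrate=1 bound=4 product=8
t=9: arr=0 -> substrate=0 bound=3 product=10
t=10: arr=2 -> substrate=0 bound=3 product=12
t=11: arr=3 -> substrate=1 bound=4 product=13
t=12: arr=3 -> substrate=2 bound=4 product=15
t=13: arr=2 -> substrate=2 bound=4 product=17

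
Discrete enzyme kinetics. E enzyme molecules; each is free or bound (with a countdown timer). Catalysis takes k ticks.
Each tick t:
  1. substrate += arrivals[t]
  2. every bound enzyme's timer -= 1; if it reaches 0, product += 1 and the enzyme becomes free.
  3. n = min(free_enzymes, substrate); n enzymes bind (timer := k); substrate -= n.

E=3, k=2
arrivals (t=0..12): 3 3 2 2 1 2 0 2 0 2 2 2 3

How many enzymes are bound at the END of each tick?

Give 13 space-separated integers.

Answer: 3 3 3 3 3 3 3 3 3 3 3 3 3

Derivation:
t=0: arr=3 -> substrate=0 bound=3 product=0
t=1: arr=3 -> substrate=3 bound=3 product=0
t=2: arr=2 -> substrate=2 bound=3 product=3
t=3: arr=2 -> substrate=4 bound=3 product=3
t=4: arr=1 -> substrate=2 bound=3 product=6
t=5: arr=2 -> substrate=4 bound=3 product=6
t=6: arr=0 -> substrate=1 bound=3 product=9
t=7: arr=2 -> substrate=3 bound=3 product=9
t=8: arr=0 -> substrate=0 bound=3 product=12
t=9: arr=2 -> substrate=2 bound=3 product=12
t=10: arr=2 -> substrate=1 bound=3 product=15
t=11: arr=2 -> substrate=3 bound=3 product=15
t=12: arr=3 -> substrate=3 bound=3 product=18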